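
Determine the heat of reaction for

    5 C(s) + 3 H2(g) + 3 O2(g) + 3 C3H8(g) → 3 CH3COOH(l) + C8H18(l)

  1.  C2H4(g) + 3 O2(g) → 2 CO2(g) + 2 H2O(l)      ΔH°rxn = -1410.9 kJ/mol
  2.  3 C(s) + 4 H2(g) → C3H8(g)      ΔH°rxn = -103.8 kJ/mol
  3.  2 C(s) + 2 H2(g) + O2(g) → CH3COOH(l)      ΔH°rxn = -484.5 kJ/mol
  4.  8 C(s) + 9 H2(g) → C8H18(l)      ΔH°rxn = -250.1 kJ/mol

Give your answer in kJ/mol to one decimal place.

ΔH°rxn = -1392.2 kJ/mol

eq. 1: not needed (C2H4(g) appears nowhere else).
eq. 2 reversed and × 3 (reverse to put C3H8(g) on the reactant side; ×3 to match 3 C3H8(g) in the target): (-3)·(-103.8) = +311.4 kJ/mol
eq. 3 × 3 (×3 to match 3 CH3COOH(l) in the target): (3)·(-484.5) = -1453.5 kJ/mol
eq. 4 as written (C8H18(l) already on the product side): -250.1 kJ/mol
By Hess's law, ΔH°rxn = (-3)·(-103.8) + (3)·(-484.5) + (1)·(-250.1) = -1392.2 kJ/mol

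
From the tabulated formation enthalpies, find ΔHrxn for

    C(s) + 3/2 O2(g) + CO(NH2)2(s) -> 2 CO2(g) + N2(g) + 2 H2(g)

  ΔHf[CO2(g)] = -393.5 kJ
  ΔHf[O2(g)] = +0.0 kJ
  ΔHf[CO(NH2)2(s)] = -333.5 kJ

ΔHrxn = -453.5 kJ

Products: 2·(-393.5) + 1·(+0.0) + 2·(+0.0) = -787.0
Reactants: 1·(+0.0) + 3/2·(+0.0) + 1·(-333.5) = -333.5
ΔHrxn = (-787.0) − (-333.5) = -453.5 kJ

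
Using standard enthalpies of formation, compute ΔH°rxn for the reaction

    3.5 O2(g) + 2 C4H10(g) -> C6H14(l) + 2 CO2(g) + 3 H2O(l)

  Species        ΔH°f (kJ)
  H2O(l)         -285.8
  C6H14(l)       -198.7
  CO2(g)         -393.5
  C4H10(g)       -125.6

ΔH°rxn = -1591.9 kJ

Products: 1·(-198.7) + 2·(-393.5) + 3·(-285.8) = -1843.1
Reactants: 7/2·(+0.0) + 2·(-125.6) = -251.2
ΔH°rxn = (-1843.1) − (-251.2) = -1591.9 kJ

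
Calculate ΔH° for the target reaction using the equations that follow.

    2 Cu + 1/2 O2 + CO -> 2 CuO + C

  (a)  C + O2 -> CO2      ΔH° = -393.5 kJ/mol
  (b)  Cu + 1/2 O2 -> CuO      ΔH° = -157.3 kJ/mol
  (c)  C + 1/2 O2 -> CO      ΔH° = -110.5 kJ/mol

(a): not needed (CO2 appears nowhere else).
(b) × 2 (scale by 2 for the 2 CuO): (2)·(-157.3) = -314.6 kJ/mol
(c) reversed (CO must end up as a reactant): +110.5 kJ/mol
Summing the manipulated equations, ΔH° = (-314.6) + (+110.5) = -204.1 kJ/mol

ΔH° = -204.1 kJ/mol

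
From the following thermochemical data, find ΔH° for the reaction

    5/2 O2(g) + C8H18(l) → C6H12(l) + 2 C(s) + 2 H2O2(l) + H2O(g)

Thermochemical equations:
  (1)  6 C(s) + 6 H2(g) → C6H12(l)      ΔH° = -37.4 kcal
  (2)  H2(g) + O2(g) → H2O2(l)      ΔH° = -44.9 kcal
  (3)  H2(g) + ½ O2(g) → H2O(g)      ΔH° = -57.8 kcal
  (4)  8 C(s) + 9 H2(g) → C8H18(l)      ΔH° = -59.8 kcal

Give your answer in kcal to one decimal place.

ΔH° = -125.2 kcal

(1) as written: -37.4 kcal
(2) × 2: (2)·(-44.9) = -89.8 kcal
(3) as written: -57.8 kcal
(4) reversed: +59.8 kcal
ΔH° = (-37.4) + (-89.8) + (-57.8) + (+59.8) = -125.2 kcal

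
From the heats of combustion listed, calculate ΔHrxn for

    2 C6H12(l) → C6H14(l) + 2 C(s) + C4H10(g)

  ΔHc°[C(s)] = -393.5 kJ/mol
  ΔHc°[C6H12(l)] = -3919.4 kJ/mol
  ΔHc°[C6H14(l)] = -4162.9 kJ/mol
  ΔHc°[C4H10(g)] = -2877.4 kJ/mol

Using ΔH = Σ nΔHc°(reactants) − Σ nΔHc°(products):
= [2·(-3919.4)] − [1·(-4162.9) + 2·(-393.5) + 1·(-2877.4)]
= -11.5 kJ/mol

ΔHrxn = -11.5 kJ/mol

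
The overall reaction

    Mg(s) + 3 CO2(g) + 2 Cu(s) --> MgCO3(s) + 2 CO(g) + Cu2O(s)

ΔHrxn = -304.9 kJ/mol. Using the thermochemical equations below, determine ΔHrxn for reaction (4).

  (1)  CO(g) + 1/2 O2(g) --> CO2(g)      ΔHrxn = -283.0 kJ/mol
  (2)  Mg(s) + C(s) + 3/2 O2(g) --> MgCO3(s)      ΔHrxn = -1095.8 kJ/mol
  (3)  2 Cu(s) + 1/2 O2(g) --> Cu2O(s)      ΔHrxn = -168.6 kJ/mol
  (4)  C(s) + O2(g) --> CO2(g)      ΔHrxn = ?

(1) reversed and × 2 (CO(g) must end up as a product; scale by 2 for the 2 CO(g)): (-2)·(-283.0) = +566.0 kJ/mol
(2) as written (MgCO3(s) already on the product side): -1095.8 kJ/mol
(3) as written (Cu2O(s) already on the product side): -168.6 kJ/mol
(4) reversed: contributes −x
-304.9 = (+566.0) + (-1095.8) + (-168.6) − x
x = (-304.9 − (-698.4)) / (-1) = -393.5 kJ/mol

ΔHrxn = -393.5 kJ/mol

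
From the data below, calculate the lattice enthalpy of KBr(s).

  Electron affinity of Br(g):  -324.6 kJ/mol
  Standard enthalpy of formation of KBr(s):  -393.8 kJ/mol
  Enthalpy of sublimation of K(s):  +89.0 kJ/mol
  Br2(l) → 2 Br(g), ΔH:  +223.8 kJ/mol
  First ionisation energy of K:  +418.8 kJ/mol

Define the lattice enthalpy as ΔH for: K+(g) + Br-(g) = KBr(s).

ΔHf° = 1·ΔHsub + 1·(ΣIE) + 1/2·D(Br2) + 1·EA + U
-393.8 = 1·(+89.0) + 1·(+418.8) + 1/2·(+223.8) + 1·(-324.6) + U
U = -393.8 − (+295.1) = -688.9 kJ/mol

U = -688.9 kJ/mol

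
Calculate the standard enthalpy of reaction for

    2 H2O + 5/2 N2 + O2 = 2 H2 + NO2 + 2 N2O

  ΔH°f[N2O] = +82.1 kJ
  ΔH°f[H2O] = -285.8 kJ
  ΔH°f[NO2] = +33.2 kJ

ΔH°rxn = Σ nΔHf°(products) − Σ nΔHf°(reactants).
Products: 2·(+0.0) + 1·(+33.2) + 2·(+82.1) = +197.4
Reactants: 2·(-285.8) + 5/2·(+0.0) + 1·(+0.0) = -571.6
ΔH_rxn = (+197.4) − (-571.6) = 769.0 kJ

ΔH_rxn = 769.0 kJ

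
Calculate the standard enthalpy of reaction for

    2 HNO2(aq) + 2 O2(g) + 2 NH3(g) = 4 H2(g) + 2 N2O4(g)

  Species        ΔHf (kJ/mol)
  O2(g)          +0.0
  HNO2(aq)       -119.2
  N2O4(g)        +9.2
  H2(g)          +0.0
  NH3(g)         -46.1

Products: 4·(+0.0) + 2·(+9.2) = +18.4
Reactants: 2·(-119.2) + 2·(+0.0) + 2·(-46.1) = -330.6
ΔH°rxn = (+18.4) − (-330.6) = 349.0 kJ/mol

ΔH°rxn = 349.0 kJ/mol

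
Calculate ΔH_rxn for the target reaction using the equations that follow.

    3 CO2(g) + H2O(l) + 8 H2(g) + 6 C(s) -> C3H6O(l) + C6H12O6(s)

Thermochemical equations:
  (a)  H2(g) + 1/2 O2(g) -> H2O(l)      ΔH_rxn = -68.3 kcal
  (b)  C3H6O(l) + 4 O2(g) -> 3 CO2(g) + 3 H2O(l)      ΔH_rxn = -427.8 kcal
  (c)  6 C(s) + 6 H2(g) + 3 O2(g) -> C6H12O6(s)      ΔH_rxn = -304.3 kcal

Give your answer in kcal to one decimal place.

ΔH_rxn = -13.1 kcal

(a) × 2: (2)·(-68.3) = -136.6 kcal
(b) reversed: +427.8 kcal
(c) as written: -304.3 kcal
By Hess's law, ΔH_rxn = (-136.6) + (+427.8) + (-304.3) = -13.1 kcal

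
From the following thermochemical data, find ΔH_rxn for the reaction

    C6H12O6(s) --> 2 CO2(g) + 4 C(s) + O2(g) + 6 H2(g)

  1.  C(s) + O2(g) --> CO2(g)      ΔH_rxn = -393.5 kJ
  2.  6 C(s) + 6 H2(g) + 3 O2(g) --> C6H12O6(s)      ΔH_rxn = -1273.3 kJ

ΔH_rxn = 486.3 kJ

eq. 1 × 2 (scale by 2 for the 2 CO2(g)): (2)·(-393.5) = -787.0 kJ
eq. 2 reversed (reverse to put C6H12O6(s) on the reactant side): +1273.3 kJ
Since enthalpy is a state function, ΔH_rxn = (2)·(-393.5) + (-1)·(-1273.3) = 486.3 kJ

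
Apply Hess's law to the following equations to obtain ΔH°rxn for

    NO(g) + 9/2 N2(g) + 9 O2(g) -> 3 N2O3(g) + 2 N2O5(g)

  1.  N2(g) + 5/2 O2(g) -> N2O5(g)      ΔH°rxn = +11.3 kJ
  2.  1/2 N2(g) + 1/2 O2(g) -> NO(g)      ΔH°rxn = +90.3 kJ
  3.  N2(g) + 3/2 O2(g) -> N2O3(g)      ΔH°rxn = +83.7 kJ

ΔH°rxn = 183.4 kJ

eq. 1 × 2: (2)·(+11.3) = +22.6 kJ
eq. 2 reversed: -90.3 kJ
eq. 3 × 3: (3)·(+83.7) = +251.1 kJ
ΔH°rxn = (+22.6) + (-90.3) + (+251.1) = 183.4 kJ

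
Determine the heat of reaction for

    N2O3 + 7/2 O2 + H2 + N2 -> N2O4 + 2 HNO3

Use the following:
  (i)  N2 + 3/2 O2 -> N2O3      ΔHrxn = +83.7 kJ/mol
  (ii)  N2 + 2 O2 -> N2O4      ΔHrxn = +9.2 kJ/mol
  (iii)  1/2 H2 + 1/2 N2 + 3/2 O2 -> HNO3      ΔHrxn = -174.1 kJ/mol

ΔHrxn = -422.7 kJ/mol

(i) reversed: -83.7 kJ/mol
(ii) as written: +9.2 kJ/mol
(iii) × 2: (2)·(-174.1) = -348.2 kJ/mol
ΔHrxn = (-83.7) + (+9.2) + (-348.2) = -422.7 kJ/mol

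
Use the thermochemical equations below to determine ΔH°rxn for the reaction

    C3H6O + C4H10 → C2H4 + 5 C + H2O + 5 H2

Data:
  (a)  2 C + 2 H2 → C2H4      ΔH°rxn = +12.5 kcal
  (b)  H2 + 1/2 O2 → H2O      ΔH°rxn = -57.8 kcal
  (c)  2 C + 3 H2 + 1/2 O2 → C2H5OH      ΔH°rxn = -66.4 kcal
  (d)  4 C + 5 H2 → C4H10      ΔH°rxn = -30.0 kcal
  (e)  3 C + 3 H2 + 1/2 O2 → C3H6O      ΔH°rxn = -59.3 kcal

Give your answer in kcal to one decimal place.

(a) as written (C2H4 already on the product side): +12.5 kcal
(b) as written (H2O already on the product side): -57.8 kcal
(c): not needed (C2H5OH appears nowhere else).
(d) reversed (reverse to put C4H10 on the reactant side): +30.0 kcal
(e) reversed (reverse to put C3H6O on the reactant side): +59.3 kcal
ΔH°rxn = (+12.5) + (-57.8) + (+30.0) + (+59.3) = 44.0 kcal

ΔH°rxn = 44.0 kcal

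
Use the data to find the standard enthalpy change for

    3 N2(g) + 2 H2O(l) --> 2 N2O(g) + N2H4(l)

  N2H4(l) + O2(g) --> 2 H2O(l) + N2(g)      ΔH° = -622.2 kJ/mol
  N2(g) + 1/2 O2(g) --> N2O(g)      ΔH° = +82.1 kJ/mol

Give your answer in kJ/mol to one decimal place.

equation 1 reversed: +622.2 kJ/mol
equation 2 × 2: (2)·(+82.1) = +164.2 kJ/mol
ΔH° = (+622.2) + (+164.2) = 786.4 kJ/mol

ΔH° = 786.4 kJ/mol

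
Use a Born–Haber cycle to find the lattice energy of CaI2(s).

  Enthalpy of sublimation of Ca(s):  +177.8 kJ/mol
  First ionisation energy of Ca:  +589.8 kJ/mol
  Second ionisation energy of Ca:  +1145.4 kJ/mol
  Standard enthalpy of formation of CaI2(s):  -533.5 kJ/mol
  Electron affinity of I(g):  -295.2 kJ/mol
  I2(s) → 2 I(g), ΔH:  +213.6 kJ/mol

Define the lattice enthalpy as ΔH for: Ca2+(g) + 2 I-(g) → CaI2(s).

ΔHf° = 1·ΔHsub + 1·(ΣIE) + 1·D(I2) + 2·EA + U
-533.5 = 1·(+177.8) + 1·(+1735.2) + 1·(+213.6) + 2·(-295.2) + U
U = -533.5 − (+1536.2) = -2069.7 kJ/mol

U = -2069.7 kJ/mol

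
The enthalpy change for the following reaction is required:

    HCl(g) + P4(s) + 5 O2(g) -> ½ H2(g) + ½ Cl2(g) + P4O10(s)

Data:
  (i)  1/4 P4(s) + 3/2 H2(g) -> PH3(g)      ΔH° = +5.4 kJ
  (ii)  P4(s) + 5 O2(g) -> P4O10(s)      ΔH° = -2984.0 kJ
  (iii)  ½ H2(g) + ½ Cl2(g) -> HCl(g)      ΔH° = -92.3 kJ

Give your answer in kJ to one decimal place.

ΔH° = -2891.7 kJ

(i): not needed.
(ii) as written: -2984.0 kJ
(iii) reversed: +92.3 kJ
Since enthalpy is a state function, ΔH° = (1)·(-2984.0) + (-1)·(-92.3) = -2891.7 kJ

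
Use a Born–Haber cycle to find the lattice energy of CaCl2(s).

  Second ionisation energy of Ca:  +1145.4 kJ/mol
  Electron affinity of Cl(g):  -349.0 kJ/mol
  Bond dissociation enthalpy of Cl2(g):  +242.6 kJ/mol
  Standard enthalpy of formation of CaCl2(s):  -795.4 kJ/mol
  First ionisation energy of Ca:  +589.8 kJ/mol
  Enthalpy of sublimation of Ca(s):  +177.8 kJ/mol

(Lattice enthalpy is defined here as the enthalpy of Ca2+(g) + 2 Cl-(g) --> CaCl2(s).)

U = -2253.0 kJ/mol

ΔHf° = 1·ΔHsub + 1·(ΣIE) + 1·D(Cl2) + 2·EA + U
-795.4 = 1·(+177.8) + 1·(+1735.2) + 1·(+242.6) + 2·(-349.0) + U
U = -795.4 − (+1457.6) = -2253.0 kJ/mol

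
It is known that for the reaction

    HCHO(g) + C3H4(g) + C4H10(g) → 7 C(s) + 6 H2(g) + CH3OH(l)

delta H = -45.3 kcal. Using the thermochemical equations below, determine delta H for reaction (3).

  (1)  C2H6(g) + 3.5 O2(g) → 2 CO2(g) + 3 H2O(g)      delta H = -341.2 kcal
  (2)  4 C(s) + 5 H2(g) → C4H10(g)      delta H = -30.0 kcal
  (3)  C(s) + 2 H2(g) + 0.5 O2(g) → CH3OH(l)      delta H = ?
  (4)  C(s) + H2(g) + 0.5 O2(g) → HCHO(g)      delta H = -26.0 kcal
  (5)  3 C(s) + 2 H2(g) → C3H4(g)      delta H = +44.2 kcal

delta H = -57.1 kcal

(1): not needed (H2O(g) appears nowhere else).
(2) reversed (reverse to put C4H10(g) on the reactant side): +30.0 kcal
(3) as written (CH3OH(l) already on the product side): contributes x
(4) reversed (reverse to put HCHO(g) on the reactant side): +26.0 kcal
(5) reversed (reverse to put C3H4(g) on the reactant side): -44.2 kcal
-45.3 = (+30.0) + (+26.0) + (-44.2) + x
x = (-45.3 − (+11.8)) / (1) = -57.1 kcal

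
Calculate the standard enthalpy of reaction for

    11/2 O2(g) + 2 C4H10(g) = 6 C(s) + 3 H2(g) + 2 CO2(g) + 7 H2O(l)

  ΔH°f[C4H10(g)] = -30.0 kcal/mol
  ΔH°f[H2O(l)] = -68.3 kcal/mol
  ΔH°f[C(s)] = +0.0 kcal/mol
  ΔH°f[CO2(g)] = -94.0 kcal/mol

Products: 6·(+0.0) + 3·(+0.0) + 2·(-94.0) + 7·(-68.3) = -666.1
Reactants: 11/2·(+0.0) + 2·(-30.0) = -60.0
ΔH_rxn = (-666.1) − (-60.0) = -606.1 kcal/mol

ΔH_rxn = -606.1 kcal/mol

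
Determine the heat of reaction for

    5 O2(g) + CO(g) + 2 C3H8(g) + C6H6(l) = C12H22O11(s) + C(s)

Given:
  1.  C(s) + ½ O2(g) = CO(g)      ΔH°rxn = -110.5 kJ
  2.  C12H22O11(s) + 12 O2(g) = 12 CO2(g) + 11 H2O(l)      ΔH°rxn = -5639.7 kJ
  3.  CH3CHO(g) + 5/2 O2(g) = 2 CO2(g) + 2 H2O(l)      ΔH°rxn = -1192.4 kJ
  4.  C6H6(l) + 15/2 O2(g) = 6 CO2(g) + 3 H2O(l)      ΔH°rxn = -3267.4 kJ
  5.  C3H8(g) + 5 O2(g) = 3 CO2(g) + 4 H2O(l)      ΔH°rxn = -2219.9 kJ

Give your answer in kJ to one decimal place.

ΔH°rxn = -1957.0 kJ

eq. 1 reversed (CO(g) must end up as a reactant): +110.5 kJ
eq. 2 reversed (reverse to put C12H22O11(s) on the product side): +5639.7 kJ
eq. 3: not needed (CH3CHO(g) appears nowhere else).
eq. 4 as written (C6H6(l) already on the reactant side): -3267.4 kJ
eq. 5 × 2 (scale by 2 for the 2 C3H8(g)): (2)·(-2219.9) = -4439.8 kJ
ΔH°rxn = (-1)·(-110.5) + (-1)·(-5639.7) + (1)·(-3267.4) + (2)·(-2219.9) = -1957.0 kJ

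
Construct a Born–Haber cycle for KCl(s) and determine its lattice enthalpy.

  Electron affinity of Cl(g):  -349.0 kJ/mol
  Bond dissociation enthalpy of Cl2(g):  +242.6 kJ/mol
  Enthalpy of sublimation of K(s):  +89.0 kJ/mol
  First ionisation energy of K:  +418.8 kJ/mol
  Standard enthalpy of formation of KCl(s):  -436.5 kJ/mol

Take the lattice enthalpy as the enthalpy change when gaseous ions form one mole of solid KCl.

ΔHf° = 1·ΔHsub + 1·(ΣIE) + 1/2·D(Cl2) + 1·EA + U
-436.5 = 1·(+89.0) + 1·(+418.8) + 1/2·(+242.6) + 1·(-349.0) + U
U = -436.5 − (+280.1) = -716.6 kJ/mol

U = -716.6 kJ/mol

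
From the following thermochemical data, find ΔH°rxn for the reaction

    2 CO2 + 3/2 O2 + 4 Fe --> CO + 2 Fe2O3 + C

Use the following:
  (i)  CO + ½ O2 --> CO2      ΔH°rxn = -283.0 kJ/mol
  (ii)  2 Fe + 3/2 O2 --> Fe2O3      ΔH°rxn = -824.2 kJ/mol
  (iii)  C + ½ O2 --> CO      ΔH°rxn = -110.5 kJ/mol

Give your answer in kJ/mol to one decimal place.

ΔH°rxn = -971.9 kJ/mol

(i) reversed and × 2: (-2)·(-283.0) = +566.0 kJ/mol
(ii) × 2: (2)·(-824.2) = -1648.4 kJ/mol
(iii) reversed: +110.5 kJ/mol
ΔH°rxn = (-2)·(-283.0) + (2)·(-824.2) + (-1)·(-110.5) = -971.9 kJ/mol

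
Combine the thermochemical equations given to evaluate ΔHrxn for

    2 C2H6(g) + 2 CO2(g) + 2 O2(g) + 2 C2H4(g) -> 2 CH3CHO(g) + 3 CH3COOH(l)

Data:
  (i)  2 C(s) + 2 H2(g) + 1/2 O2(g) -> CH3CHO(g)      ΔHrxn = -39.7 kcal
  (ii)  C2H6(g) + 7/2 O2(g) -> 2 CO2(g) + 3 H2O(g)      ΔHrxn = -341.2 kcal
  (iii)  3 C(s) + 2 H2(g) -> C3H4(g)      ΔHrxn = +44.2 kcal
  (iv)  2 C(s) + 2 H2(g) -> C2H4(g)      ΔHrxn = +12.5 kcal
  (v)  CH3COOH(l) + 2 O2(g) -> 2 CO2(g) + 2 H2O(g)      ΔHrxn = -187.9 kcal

ΔHrxn = -223.1 kcal

(i) × 2: (2)·(-39.7) = -79.4 kcal
(ii) × 2: (2)·(-341.2) = -682.4 kcal
(iii): not needed.
(iv) reversed and × 2: (-2)·(+12.5) = -25.0 kcal
(v) reversed and × 3: (-3)·(-187.9) = +563.7 kcal
Combining the equations, ΔHrxn = (-79.4) + (-682.4) + (-25.0) + (+563.7) = -223.1 kcal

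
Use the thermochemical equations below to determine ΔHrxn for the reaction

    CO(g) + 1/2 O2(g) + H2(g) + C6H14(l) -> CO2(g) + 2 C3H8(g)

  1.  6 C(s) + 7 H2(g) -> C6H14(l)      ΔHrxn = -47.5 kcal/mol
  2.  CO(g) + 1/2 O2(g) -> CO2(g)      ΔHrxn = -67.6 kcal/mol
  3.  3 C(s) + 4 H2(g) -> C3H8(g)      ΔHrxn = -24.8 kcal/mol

eq. 1 reversed: +47.5 kcal/mol
eq. 2 as written: -67.6 kcal/mol
eq. 3 × 2: (2)·(-24.8) = -49.6 kcal/mol
Summing the manipulated equations, ΔHrxn = (-1)·(-47.5) + (1)·(-67.6) + (2)·(-24.8) = -69.7 kcal/mol

ΔHrxn = -69.7 kcal/mol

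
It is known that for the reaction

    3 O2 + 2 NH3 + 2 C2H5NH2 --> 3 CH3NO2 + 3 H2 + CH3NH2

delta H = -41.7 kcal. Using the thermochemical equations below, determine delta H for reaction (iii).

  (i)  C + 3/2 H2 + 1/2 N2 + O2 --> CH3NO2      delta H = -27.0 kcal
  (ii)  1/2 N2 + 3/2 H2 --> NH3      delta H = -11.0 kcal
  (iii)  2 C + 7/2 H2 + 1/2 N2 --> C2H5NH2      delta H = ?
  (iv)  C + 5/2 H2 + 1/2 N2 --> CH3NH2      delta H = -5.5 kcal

delta H = -11.4 kcal

(i) × 3 (scale by 3 for the 3 CH3NO2): (3)·(-27.0) = -81.0 kcal
(ii) reversed and × 2 (NH3 must end up as a reactant; scale by 2 for the 2 NH3): (-2)·(-11.0) = +22.0 kcal
(iii) reversed and × 2 (reverse to put C2H5NH2 on the reactant side; ×2 to match 2 C2H5NH2 in the target): contributes −2·x
(iv) as written (CH3NH2 already on the product side): -5.5 kcal
-41.7 = (-81.0) + (+22.0) + (-5.5) − 2·x
x = (-41.7 − (-64.5)) / (-2) = -11.4 kcal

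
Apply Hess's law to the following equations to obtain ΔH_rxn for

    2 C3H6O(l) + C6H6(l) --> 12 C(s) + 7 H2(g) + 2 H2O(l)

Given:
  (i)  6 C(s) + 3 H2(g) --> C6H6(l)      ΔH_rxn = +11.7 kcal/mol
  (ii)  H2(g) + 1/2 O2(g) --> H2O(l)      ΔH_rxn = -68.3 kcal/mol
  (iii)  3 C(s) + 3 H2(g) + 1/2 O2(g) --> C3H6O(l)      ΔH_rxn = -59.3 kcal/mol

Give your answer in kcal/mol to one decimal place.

(i) reversed: -11.7 kcal/mol
(ii) × 2: (2)·(-68.3) = -136.6 kcal/mol
(iii) reversed and × 2: (-2)·(-59.3) = +118.6 kcal/mol
By Hess's law, ΔH_rxn = (-11.7) + (-136.6) + (+118.6) = -29.7 kcal/mol

ΔH_rxn = -29.7 kcal/mol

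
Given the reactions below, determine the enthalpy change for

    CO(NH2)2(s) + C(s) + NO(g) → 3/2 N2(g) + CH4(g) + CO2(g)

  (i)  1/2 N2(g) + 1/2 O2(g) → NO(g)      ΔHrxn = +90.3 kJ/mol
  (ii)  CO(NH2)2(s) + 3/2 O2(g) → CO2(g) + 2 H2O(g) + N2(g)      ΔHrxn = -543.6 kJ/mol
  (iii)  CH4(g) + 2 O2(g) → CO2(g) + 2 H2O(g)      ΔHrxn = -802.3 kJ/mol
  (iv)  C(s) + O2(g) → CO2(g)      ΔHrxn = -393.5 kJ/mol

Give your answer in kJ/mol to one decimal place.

ΔHrxn = -225.1 kJ/mol

(i) reversed (reverse to put NO(g) on the reactant side): -90.3 kJ/mol
(ii) as written (CO(NH2)2(s) already on the reactant side): -543.6 kJ/mol
(iii) reversed (reverse to put CH4(g) on the product side): +802.3 kJ/mol
(iv) as written (C(s) already on the reactant side): -393.5 kJ/mol
ΔHrxn = (-90.3) + (-543.6) + (+802.3) + (-393.5) = -225.1 kJ/mol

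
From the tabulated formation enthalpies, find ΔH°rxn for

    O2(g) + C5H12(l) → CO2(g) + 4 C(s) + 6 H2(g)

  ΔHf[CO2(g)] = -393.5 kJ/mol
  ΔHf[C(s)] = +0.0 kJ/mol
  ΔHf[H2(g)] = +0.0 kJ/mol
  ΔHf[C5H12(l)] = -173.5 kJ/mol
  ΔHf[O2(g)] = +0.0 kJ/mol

Products: 1·(-393.5) + 4·(+0.0) + 6·(+0.0) = -393.5
Reactants: 1·(+0.0) + 1·(-173.5) = -173.5
ΔH°rxn = (-393.5) − (-173.5) = -220.0 kJ/mol

ΔH°rxn = -220.0 kJ/mol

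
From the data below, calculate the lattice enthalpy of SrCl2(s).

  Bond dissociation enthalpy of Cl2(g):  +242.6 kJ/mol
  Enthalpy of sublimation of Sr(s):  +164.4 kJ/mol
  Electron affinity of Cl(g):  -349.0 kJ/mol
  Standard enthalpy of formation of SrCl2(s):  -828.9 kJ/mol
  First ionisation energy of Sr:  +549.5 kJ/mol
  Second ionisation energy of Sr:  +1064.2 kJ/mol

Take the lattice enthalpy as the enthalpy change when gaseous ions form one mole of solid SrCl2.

ΔHf° = 1·ΔHsub + 1·(ΣIE) + 1·D(Cl2) + 2·EA + U
-828.9 = 1·(+164.4) + 1·(+1613.7) + 1·(+242.6) + 2·(-349.0) + U
U = -828.9 − (+1322.7) = -2151.6 kJ/mol

U = -2151.6 kJ/mol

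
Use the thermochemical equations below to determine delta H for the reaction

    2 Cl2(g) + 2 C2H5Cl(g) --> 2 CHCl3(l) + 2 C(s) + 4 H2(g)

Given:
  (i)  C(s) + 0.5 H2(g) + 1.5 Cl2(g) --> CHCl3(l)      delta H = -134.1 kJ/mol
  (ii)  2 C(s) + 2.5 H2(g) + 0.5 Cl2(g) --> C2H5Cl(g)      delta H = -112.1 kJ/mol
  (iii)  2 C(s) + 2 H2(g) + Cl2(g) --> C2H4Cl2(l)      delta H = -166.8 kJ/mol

(i) × 2: (2)·(-134.1) = -268.2 kJ/mol
(ii) reversed and × 2: (-2)·(-112.1) = +224.2 kJ/mol
(iii): not needed.
delta H = (2)·(-134.1) + (-2)·(-112.1) = -44.0 kJ/mol

delta H = -44.0 kJ/mol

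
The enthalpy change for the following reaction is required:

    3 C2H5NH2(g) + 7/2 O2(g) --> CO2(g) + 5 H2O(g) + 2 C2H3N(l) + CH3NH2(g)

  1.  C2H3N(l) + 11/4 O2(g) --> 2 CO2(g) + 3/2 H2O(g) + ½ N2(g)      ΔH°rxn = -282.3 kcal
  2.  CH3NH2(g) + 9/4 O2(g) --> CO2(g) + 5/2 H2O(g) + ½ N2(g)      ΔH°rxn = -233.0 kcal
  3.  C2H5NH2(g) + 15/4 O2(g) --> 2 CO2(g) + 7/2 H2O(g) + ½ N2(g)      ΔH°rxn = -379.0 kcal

ΔH°rxn = -339.4 kcal

eq. 1 reversed and × 2 (reverse to put C2H3N(l) on the product side; ×2 to match 2 C2H3N(l) in the target): (-2)·(-282.3) = +564.6 kcal
eq. 2 reversed (CH3NH2(g) must end up as a product): +233.0 kcal
eq. 3 × 3 (×3 to match 3 C2H5NH2(g) in the target): (3)·(-379.0) = -1137.0 kcal
Summing the manipulated equations, ΔH°rxn = (+564.6) + (+233.0) + (-1137.0) = -339.4 kcal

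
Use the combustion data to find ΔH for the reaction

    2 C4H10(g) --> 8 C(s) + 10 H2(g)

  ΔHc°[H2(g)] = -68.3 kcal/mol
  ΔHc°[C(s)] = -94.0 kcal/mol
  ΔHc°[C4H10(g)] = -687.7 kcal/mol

Using ΔH = Σ nΔHc°(reactants) − Σ nΔHc°(products):
= [2·(-687.7)] − [8·(-94.0) + 10·(-68.3)]
= 59.6 kcal/mol

ΔH = 59.6 kcal/mol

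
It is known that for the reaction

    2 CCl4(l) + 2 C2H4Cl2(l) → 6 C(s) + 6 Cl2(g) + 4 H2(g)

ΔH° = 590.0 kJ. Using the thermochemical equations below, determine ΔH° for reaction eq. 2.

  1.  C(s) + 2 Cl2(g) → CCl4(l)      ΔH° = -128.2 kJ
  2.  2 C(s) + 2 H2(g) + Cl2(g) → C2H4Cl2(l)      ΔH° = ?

ΔH° = -166.8 kJ

eq. 1 reversed and × 2: (-2)·(-128.2) = +256.4 kJ
eq. 2 reversed and × 2: contributes −2·x
+590.0 = (+256.4) − 2·x
x = (+590.0 − (+256.4)) / (-2) = -166.8 kJ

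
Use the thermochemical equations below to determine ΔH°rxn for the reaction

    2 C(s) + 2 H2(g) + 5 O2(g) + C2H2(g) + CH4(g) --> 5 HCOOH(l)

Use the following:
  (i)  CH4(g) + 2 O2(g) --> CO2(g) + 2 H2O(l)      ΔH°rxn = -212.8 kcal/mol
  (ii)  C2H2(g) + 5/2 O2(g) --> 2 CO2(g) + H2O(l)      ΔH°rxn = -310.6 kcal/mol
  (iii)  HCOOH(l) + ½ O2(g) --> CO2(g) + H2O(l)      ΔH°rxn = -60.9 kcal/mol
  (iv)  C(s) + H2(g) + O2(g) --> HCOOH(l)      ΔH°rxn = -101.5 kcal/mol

(i) as written (CH4(g) already on the reactant side): -212.8 kcal/mol
(ii) as written (C2H2(g) already on the reactant side): -310.6 kcal/mol
(iii) reversed and × 3: (-3)·(-60.9) = +182.7 kcal/mol
(iv) × 2 (×2 to match 2 C(s) in the target): (2)·(-101.5) = -203.0 kcal/mol
ΔH°rxn = (-212.8) + (-310.6) + (+182.7) + (-203.0) = -543.7 kcal/mol

ΔH°rxn = -543.7 kcal/mol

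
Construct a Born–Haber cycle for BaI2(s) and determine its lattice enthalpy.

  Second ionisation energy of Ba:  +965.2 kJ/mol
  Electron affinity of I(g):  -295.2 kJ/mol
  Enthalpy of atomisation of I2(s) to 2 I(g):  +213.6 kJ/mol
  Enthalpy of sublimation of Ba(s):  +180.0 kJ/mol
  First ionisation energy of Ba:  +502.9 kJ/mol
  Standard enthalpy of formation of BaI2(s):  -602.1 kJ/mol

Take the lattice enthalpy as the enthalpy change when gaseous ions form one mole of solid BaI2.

ΔHf° = 1·ΔHsub + 1·(ΣIE) + 1·D(I2) + 2·EA + U
-602.1 = 1·(+180.0) + 1·(+1468.1) + 1·(+213.6) + 2·(-295.2) + U
U = -602.1 − (+1271.3) = -1873.4 kJ/mol

U = -1873.4 kJ/mol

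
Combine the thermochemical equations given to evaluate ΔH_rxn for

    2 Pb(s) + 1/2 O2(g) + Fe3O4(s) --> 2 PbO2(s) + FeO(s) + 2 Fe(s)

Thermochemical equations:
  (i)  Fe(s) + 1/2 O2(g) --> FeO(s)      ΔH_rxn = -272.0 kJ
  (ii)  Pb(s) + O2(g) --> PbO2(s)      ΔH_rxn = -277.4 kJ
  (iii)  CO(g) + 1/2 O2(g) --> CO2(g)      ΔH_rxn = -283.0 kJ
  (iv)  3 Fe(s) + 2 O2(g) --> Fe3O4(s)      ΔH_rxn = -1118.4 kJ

ΔH_rxn = 291.6 kJ

(i) as written: -272.0 kJ
(ii) × 2: (2)·(-277.4) = -554.8 kJ
(iii): not needed.
(iv) reversed: +1118.4 kJ
ΔH_rxn = (-272.0) + (-554.8) + (+1118.4) = 291.6 kJ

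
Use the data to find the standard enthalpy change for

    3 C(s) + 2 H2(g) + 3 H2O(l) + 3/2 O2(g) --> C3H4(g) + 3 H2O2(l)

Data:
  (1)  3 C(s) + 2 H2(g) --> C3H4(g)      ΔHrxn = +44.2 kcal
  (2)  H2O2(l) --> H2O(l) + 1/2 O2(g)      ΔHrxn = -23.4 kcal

(1) as written: +44.2 kcal
(2) reversed and × 3: (-3)·(-23.4) = +70.2 kcal
Combining the equations, ΔHrxn = (1)·(+44.2) + (-3)·(-23.4) = 114.4 kcal

ΔHrxn = 114.4 kcal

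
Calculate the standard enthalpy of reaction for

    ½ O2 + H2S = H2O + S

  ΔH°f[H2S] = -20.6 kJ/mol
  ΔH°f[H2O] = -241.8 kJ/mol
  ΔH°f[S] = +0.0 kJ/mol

Products: 1·(-241.8) + 1·(+0.0) = -241.8
Reactants: 1/2·(+0.0) + 1·(-20.6) = -20.6
ΔH°rxn = (-241.8) − (-20.6) = -221.2 kJ/mol

ΔH°rxn = -221.2 kJ/mol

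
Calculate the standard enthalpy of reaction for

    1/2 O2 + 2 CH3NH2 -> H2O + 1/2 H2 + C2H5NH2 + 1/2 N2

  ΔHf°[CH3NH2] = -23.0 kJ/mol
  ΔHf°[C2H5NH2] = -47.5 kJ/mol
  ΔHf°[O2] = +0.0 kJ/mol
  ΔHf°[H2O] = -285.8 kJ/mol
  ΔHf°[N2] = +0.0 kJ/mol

ΔH°rxn = -287.3 kJ/mol

Products: 1·(-285.8) + 1/2·(+0.0) + 1·(-47.5) + 1/2·(+0.0) = -333.3
Reactants: 1/2·(+0.0) + 2·(-23.0) = -46.0
ΔH°rxn = (-333.3) − (-46.0) = -287.3 kJ/mol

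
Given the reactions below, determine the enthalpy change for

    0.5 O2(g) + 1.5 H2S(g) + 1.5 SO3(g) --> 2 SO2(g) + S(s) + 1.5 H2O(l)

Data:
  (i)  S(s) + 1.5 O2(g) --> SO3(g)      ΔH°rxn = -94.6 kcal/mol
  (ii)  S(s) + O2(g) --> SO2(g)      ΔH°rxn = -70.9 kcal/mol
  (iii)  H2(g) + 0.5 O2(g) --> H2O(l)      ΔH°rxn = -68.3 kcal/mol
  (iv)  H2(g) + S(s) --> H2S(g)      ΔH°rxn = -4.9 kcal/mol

(i) reversed and × 3/2 (reverse to put SO3(g) on the reactant side; scale by 3/2 for the 3/2 SO3(g)): (-3/2)·(-94.6) = +141.9 kcal/mol
(ii) × 2 (scale by 2 for the 2 SO2(g)): (2)·(-70.9) = -141.8 kcal/mol
(iii) × 3/2 (×3/2 to match 3/2 H2O(l) in the target): (3/2)·(-68.3) = -102.45 kcal/mol
(iv) reversed and × 3/2 (reverse to put H2S(g) on the reactant side; scale by 3/2 for the 3/2 H2S(g)): (-3/2)·(-4.9) = +7.35 kcal/mol
Summing the manipulated equations, ΔH°rxn = (-3/2)·(-94.6) + (2)·(-70.9) + (3/2)·(-68.3) + (-3/2)·(-4.9) = -95.0 kcal/mol

ΔH°rxn = -95.0 kcal/mol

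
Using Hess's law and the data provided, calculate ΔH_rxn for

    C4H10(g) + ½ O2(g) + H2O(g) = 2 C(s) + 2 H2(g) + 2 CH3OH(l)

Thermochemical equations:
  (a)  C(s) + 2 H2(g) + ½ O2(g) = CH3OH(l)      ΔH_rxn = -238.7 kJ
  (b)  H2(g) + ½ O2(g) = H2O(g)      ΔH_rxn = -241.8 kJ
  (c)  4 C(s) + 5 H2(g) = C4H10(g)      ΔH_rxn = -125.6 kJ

ΔH_rxn = -110.0 kJ

(a) × 2: (2)·(-238.7) = -477.4 kJ
(b) reversed: +241.8 kJ
(c) reversed: +125.6 kJ
By Hess's law, ΔH_rxn = (-477.4) + (+241.8) + (+125.6) = -110.0 kJ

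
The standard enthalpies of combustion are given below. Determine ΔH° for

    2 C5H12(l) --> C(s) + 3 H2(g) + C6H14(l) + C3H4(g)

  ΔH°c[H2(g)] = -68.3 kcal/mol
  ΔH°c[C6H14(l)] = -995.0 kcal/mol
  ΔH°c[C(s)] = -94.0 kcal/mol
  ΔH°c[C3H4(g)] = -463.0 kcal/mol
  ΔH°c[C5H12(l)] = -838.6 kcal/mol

With combustion enthalpies, reactants minus products:
= [2·(-838.6)] − [1·(-94.0) + 3·(-68.3) + 1·(-995.0) + 1·(-463.0)]
= 79.7 kcal/mol

ΔH° = 79.7 kcal/mol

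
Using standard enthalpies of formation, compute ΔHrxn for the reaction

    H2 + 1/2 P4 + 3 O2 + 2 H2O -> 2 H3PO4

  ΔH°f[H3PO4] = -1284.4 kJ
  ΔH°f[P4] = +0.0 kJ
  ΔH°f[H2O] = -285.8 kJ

Products: 2·(-1284.4) = -2568.8
Reactants: 1·(+0.0) + 1/2·(+0.0) + 3·(+0.0) + 2·(-285.8) = -571.6
ΔHrxn = (-2568.8) − (-571.6) = -1997.2 kJ

ΔHrxn = -1997.2 kJ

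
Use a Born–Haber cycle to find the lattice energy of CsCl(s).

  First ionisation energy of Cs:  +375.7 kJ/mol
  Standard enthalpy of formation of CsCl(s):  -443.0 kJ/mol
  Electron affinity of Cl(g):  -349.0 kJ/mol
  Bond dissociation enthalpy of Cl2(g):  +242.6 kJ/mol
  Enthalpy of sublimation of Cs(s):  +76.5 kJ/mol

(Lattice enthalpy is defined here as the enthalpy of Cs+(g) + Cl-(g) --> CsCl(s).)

U = -667.5 kJ/mol

ΔHf° = 1·ΔHsub + 1·(ΣIE) + 1/2·D(Cl2) + 1·EA + U
-443.0 = 1·(+76.5) + 1·(+375.7) + 1/2·(+242.6) + 1·(-349.0) + U
U = -443.0 − (+224.5) = -667.5 kJ/mol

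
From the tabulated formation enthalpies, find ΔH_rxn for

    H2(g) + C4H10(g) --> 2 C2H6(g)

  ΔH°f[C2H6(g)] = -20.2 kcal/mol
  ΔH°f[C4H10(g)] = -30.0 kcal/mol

Products: 2·(-20.2) = -40.4
Reactants: 1·(+0.0) + 1·(-30.0) = -30.0
ΔH_rxn = (-40.4) − (-30.0) = -10.4 kcal/mol

ΔH_rxn = -10.4 kcal/mol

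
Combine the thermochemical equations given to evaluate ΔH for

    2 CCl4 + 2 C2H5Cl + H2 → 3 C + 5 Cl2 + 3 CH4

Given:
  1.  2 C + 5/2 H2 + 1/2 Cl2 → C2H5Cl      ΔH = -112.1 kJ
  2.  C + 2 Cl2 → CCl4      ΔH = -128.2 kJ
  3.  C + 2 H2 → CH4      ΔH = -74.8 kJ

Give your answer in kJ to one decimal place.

ΔH = 256.2 kJ

eq. 1 reversed and × 2: (-2)·(-112.1) = +224.2 kJ
eq. 2 reversed and × 2: (-2)·(-128.2) = +256.4 kJ
eq. 3 × 3: (3)·(-74.8) = -224.4 kJ
Summing the manipulated equations, ΔH = (-2)·(-112.1) + (-2)·(-128.2) + (3)·(-74.8) = 256.2 kJ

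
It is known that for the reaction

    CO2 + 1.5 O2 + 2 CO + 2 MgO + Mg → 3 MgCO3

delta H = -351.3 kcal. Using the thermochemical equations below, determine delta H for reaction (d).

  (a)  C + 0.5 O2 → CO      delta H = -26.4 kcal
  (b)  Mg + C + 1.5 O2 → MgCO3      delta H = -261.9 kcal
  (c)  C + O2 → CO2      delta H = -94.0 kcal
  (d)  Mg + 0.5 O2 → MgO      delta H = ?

(a) reversed and × 2: (-2)·(-26.4) = +52.8 kcal
(b) × 3: (3)·(-261.9) = -785.7 kcal
(c) reversed: +94.0 kcal
(d) reversed and × 2: contributes −2·x
-351.3 = (+52.8) + (-785.7) + (+94.0) − 2·x
x = (-351.3 − (-638.9)) / (-2) = -143.8 kcal

delta H = -143.8 kcal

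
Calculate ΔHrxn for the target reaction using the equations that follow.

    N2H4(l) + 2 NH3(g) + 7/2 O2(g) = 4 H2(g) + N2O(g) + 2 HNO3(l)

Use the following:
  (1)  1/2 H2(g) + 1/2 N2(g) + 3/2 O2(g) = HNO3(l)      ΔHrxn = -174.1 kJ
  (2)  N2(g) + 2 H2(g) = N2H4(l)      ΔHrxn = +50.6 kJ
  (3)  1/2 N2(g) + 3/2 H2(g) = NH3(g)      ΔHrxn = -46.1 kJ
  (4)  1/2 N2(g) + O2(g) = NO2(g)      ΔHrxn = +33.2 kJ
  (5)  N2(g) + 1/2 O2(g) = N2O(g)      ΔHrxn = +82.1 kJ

ΔHrxn = -224.5 kJ

(1) × 2: (2)·(-174.1) = -348.2 kJ
(2) reversed: -50.6 kJ
(3) reversed and × 2: (-2)·(-46.1) = +92.2 kJ
(4): not needed.
(5) as written: +82.1 kJ
ΔHrxn = (2)·(-174.1) + (-1)·(+50.6) + (-2)·(-46.1) + (1)·(+82.1) = -224.5 kJ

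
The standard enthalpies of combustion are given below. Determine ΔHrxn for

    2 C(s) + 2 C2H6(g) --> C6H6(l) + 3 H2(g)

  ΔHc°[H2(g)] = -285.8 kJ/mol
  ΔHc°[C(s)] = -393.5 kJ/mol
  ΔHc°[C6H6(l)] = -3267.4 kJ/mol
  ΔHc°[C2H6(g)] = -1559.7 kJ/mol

Using ΔH = Σ nΔHc°(reactants) − Σ nΔHc°(products):
= [2·(-393.5) + 2·(-1559.7)] − [1·(-3267.4) + 3·(-285.8)]
= 218.4 kJ/mol

ΔHrxn = 218.4 kJ/mol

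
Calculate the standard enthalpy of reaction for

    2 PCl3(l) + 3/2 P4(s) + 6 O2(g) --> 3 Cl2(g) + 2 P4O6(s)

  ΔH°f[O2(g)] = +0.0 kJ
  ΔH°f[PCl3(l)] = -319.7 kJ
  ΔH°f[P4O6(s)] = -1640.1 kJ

Products: 3·(+0.0) + 2·(-1640.1) = -3280.2
Reactants: 2·(-319.7) + 3/2·(+0.0) + 6·(+0.0) = -639.4
ΔH_rxn = (-3280.2) − (-639.4) = -2640.8 kJ

ΔH_rxn = -2640.8 kJ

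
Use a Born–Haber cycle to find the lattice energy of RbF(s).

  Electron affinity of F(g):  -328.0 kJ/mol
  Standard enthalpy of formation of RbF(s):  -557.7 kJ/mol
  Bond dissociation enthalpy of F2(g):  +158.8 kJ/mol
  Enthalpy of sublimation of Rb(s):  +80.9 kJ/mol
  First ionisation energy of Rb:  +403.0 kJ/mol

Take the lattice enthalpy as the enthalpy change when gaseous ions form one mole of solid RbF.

ΔHf° = 1·ΔHsub + 1·(ΣIE) + 1/2·D(F2) + 1·EA + U
-557.7 = 1·(+80.9) + 1·(+403.0) + 1/2·(+158.8) + 1·(-328.0) + U
U = -557.7 − (+235.3) = -793.0 kJ/mol

U = -793.0 kJ/mol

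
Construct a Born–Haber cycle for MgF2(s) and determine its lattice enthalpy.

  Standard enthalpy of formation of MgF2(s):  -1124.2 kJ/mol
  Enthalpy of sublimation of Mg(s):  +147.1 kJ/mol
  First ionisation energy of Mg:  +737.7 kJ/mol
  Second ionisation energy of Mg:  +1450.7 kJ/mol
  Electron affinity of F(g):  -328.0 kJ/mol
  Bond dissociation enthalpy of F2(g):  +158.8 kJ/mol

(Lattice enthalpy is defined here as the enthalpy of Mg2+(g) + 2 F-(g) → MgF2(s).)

U = -2962.5 kJ/mol

ΔHf° = 1·ΔHsub + 1·(ΣIE) + 1·D(F2) + 2·EA + U
-1124.2 = 1·(+147.1) + 1·(+2188.4) + 1·(+158.8) + 2·(-328.0) + U
U = -1124.2 − (+1838.3) = -2962.5 kJ/mol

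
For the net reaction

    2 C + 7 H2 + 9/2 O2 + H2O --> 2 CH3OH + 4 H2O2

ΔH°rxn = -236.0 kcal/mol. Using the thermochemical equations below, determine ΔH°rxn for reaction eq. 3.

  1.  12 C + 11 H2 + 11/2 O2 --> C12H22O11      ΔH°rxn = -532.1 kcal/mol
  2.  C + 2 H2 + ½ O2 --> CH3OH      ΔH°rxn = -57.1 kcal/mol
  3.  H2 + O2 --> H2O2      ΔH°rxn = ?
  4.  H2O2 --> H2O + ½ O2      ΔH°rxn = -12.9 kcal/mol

ΔH°rxn = -44.9 kcal/mol

eq. 1: not needed (C12H22O11 appears nowhere else).
eq. 2 × 2 (scale by 2 for the 2 CH3OH): (2)·(-57.1) = -114.2 kcal/mol
eq. 3 × 3: contributes 3·x
eq. 4 reversed (reverse to put H2O on the reactant side): +12.9 kcal/mol
-236.0 = (-114.2) + (+12.9) + 3·x
x = (-236.0 − (-101.3)) / (3) = -44.9 kcal/mol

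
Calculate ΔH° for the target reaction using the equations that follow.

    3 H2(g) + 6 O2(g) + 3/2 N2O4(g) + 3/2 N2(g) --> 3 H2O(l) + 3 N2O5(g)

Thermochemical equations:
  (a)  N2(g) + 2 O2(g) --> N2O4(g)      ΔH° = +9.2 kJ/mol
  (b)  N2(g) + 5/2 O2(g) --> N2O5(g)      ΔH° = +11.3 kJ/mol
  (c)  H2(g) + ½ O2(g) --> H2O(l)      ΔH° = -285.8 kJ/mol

ΔH° = -837.3 kJ/mol

(a) reversed and × 3/2 (reverse to put N2O4(g) on the reactant side; scale by 3/2 for the 3/2 N2O4(g)): (-3/2)·(+9.2) = -13.8 kJ/mol
(b) × 3 (scale by 3 for the 3 N2O5(g)): (3)·(+11.3) = +33.9 kJ/mol
(c) × 3 (×3 to match 3 H2O(l) in the target): (3)·(-285.8) = -857.4 kJ/mol
Summing the manipulated equations, ΔH° = (-3/2)·(+9.2) + (3)·(+11.3) + (3)·(-285.8) = -837.3 kJ/mol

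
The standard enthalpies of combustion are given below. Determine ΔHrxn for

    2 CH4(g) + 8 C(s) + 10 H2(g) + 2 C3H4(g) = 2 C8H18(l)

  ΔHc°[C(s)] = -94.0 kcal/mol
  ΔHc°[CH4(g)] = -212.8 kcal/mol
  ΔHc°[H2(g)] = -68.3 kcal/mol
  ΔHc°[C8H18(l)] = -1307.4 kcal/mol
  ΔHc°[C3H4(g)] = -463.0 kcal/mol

ΔHrxn = -171.8 kcal/mol

With combustion enthalpies, reactants minus products:
= [2·(-212.8) + 8·(-94.0) + 10·(-68.3) + 2·(-463.0)] − [2·(-1307.4)]
= -171.8 kcal/mol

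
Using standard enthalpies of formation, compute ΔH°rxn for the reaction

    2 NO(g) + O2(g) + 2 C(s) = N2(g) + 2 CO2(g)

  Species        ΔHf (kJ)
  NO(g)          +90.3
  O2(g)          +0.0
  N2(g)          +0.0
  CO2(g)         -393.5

ΔH°rxn = -967.6 kJ

Products: 1·(+0.0) + 2·(-393.5) = -787.0
Reactants: 2·(+90.3) + 1·(+0.0) + 2·(+0.0) = +180.6
ΔH°rxn = (-787.0) − (+180.6) = -967.6 kJ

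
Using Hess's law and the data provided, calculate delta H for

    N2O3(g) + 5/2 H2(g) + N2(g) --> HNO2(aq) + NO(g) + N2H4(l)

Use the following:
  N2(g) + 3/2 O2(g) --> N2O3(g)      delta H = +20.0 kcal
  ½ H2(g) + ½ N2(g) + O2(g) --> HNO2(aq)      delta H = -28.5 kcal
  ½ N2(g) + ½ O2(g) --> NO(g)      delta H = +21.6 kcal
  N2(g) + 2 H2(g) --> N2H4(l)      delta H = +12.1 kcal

equation 1 reversed (reverse to put N2O3(g) on the reactant side): -20.0 kcal
equation 2 as written (HNO2(aq) already on the product side): -28.5 kcal
equation 3 as written (NO(g) already on the product side): +21.6 kcal
equation 4 as written (N2H4(l) already on the product side): +12.1 kcal
By Hess's law, delta H = (-20.0) + (-28.5) + (+21.6) + (+12.1) = -14.8 kcal

delta H = -14.8 kcal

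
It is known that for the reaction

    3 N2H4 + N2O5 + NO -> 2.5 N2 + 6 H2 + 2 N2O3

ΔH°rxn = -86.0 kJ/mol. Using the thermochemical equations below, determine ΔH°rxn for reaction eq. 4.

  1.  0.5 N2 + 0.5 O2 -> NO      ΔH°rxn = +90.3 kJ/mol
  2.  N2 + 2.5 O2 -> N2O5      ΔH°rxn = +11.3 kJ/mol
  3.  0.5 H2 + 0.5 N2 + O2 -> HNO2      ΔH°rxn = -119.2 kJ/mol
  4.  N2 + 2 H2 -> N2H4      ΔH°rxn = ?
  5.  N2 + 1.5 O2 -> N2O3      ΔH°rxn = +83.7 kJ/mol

ΔH°rxn = 50.6 kJ/mol

eq. 1 reversed: -90.3 kJ/mol
eq. 2 reversed: -11.3 kJ/mol
eq. 3: not needed.
eq. 4 reversed and × 3: contributes −3·x
eq. 5 × 2: (2)·(+83.7) = +167.4 kJ/mol
-86.0 = (-90.3) + (-11.3) + (+167.4) − 3·x
x = (-86.0 − (+65.8)) / (-3) = 50.6 kJ/mol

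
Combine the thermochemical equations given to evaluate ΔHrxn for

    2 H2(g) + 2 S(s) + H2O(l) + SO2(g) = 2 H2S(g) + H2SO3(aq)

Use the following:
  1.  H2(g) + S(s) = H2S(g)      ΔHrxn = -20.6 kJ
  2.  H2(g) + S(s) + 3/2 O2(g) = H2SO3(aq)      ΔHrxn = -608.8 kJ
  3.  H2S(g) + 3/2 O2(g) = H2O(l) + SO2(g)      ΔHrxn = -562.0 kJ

ΔHrxn = -67.4 kJ

eq. 1 as written: -20.6 kJ
eq. 2 as written: -608.8 kJ
eq. 3 reversed: +562.0 kJ
Combining the equations, ΔHrxn = (-20.6) + (-608.8) + (+562.0) = -67.4 kJ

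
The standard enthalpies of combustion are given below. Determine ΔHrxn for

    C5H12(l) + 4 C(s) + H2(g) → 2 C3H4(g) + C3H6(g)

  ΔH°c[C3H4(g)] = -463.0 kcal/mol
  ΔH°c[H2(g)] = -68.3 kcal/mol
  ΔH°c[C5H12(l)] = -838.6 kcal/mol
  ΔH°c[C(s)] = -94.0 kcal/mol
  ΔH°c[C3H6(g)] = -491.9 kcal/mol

With combustion enthalpies, reactants minus products:
= [1·(-838.6) + 4·(-94.0) + 1·(-68.3)] − [2·(-463.0) + 1·(-491.9)]
= 135.0 kcal/mol

ΔHrxn = 135.0 kcal/mol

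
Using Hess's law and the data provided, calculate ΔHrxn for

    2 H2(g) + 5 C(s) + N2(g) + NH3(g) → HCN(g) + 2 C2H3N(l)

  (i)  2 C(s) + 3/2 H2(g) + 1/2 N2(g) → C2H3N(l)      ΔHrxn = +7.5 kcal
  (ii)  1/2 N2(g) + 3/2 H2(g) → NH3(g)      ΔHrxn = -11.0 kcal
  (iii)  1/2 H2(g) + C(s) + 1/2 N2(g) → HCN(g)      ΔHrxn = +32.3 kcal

(i) × 2: (2)·(+7.5) = +15.0 kcal
(ii) reversed: +11.0 kcal
(iii) as written: +32.3 kcal
Summing the manipulated equations, ΔHrxn = (+15.0) + (+11.0) + (+32.3) = 58.3 kcal

ΔHrxn = 58.3 kcal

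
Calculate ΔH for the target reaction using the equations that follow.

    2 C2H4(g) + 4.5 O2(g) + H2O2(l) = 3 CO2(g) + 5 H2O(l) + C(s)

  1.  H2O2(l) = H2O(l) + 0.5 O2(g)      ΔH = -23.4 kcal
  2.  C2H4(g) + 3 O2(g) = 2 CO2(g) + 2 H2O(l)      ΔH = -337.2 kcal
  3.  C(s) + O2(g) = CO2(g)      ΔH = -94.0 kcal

eq. 1 as written: -23.4 kcal
eq. 2 × 2: (2)·(-337.2) = -674.4 kcal
eq. 3 reversed: +94.0 kcal
Summing the manipulated equations, ΔH = (-23.4) + (-674.4) + (+94.0) = -603.8 kcal

ΔH = -603.8 kcal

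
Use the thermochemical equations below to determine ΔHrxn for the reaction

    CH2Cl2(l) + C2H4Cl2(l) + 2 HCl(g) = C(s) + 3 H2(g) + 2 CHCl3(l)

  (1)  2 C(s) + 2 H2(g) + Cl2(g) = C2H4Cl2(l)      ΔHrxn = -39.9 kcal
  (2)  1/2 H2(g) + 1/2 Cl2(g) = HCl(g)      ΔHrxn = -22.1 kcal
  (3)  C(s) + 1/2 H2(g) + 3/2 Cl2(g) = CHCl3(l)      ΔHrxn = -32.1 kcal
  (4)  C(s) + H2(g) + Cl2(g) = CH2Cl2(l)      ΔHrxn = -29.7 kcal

(1) reversed: +39.9 kcal
(2) reversed and × 2: (-2)·(-22.1) = +44.2 kcal
(3) × 2: (2)·(-32.1) = -64.2 kcal
(4) reversed: +29.7 kcal
Since enthalpy is a state function, ΔHrxn = (+39.9) + (+44.2) + (-64.2) + (+29.7) = 49.6 kcal

ΔHrxn = 49.6 kcal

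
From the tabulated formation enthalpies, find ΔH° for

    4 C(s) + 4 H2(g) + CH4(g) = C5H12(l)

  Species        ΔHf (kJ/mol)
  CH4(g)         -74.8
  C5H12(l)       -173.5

ΔH° = -98.7 kJ/mol

Products: 1·(-173.5) = -173.5
Reactants: 4·(+0.0) + 4·(+0.0) + 1·(-74.8) = -74.8
ΔH° = (-173.5) − (-74.8) = -98.7 kJ/mol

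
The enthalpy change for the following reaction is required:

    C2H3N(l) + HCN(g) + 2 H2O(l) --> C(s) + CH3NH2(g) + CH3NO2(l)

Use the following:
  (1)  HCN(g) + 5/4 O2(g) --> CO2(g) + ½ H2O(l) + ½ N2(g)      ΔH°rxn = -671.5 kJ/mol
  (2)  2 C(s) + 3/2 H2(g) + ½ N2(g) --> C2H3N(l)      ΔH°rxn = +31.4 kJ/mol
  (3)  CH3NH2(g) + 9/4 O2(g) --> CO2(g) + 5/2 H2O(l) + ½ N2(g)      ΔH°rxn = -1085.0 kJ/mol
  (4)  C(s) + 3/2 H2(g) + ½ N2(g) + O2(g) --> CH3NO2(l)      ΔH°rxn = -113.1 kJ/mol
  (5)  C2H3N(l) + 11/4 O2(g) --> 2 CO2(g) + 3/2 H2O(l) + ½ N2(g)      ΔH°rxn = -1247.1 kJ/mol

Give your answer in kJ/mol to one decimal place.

ΔH°rxn = 269.0 kJ/mol

(1) as written (HCN(g) already on the reactant side): -671.5 kJ/mol
(2) reversed: -31.4 kJ/mol
(3) reversed (reverse to put CH3NH2(g) on the product side): +1085.0 kJ/mol
(4) as written (CH3NO2(l) already on the product side): -113.1 kJ/mol
(5): not needed.
ΔH°rxn = (1)·(-671.5) + (-1)·(+31.4) + (-1)·(-1085.0) + (1)·(-113.1) = 269.0 kJ/mol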